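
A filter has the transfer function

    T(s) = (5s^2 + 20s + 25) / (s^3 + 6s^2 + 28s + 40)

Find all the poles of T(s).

s = -2 + 4j, -2 - 4j, -2

The poles are the roots of the denominator s^3 + 6s^2 + 28s + 40 = 0.
Trying s = -2: the polynomial evaluates to 0, so (s + 2) is a factor.
Dividing out leaves s^2 + 4s + 20 = 0.
The quadratic formula then gives s = -2 ± 4j.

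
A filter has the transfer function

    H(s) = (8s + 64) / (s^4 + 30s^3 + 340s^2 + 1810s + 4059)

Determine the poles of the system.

The poles are the roots of the denominator s^4 + 30s^3 + 340s^2 + 1810s + 4059 = 0.
Trying s = -9: the polynomial evaluates to 0, so (s + 9) is a factor.
Dividing out leaves s^3 + 21s^2 + 151s + 451 = 0.
This factors further as (s + 11)(s^2 + 10s + 41) = 0.

s = -9, -11, -5 ± 4j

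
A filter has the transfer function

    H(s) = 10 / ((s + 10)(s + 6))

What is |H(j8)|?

|H(j8)| ≈ 0.07809

Substitute s = j8: numerator = 10, denominator = -4 + j128.
|H(j8)| = |10| / |-4 + j128| = 10 / 128.06 ≈ 0.07809.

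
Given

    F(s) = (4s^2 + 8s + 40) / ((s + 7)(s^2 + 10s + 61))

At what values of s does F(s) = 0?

Set the numerator to zero: 4s^2 + 8s + 40 = 0, i.e. 4·(s^2 + 2s + 10) = 0.
Factoring: (s^2 + 2s + 10) = 0.

s = -1 ± 3j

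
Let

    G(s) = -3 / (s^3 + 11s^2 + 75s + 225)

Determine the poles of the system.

s = -3 ± 6j, -5

The poles are the roots of the denominator s^3 + 11s^2 + 75s + 225 = 0.
Trying s = -5: the polynomial evaluates to 0, so (s + 5) is a factor.
Dividing out leaves s^2 + 6s + 45 = 0.
The quadratic formula then gives s = -3 ± 6j.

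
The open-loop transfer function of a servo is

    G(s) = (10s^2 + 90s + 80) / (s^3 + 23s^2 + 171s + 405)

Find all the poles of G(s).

s = -9, -5, -9

The poles are the roots of the denominator s^3 + 23s^2 + 171s + 405 = 0.
Trying s = -9: the polynomial evaluates to 0, so (s + 9) is a factor.
Dividing out leaves s^2 + 14s + 45 = 0.
Factoring the quadratic: (s + 5)(s + 9) = 0.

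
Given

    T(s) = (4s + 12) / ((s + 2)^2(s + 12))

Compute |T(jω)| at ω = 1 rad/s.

|T(j1)| ≈ 0.2101

Substitute s = j1: numerator = 12 + j4, denominator = 32 + j51.
|T(j1)| = |12 + j4| / |32 + j51| = 12.649 / 60.208 ≈ 0.2101.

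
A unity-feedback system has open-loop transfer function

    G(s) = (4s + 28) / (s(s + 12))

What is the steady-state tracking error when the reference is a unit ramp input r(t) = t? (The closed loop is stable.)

e_ss = 0.4286

G(s) has one pole at the origin.
This is a Type 1 system. Kv = lim_{s→0} s·G(s) = 28/12 = 7/3.
e_ss = 1/Kv = 1/(7/3) = 3/7 ≈ 0.4286.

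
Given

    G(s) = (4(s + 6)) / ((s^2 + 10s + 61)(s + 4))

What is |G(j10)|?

|G(j10)| ≈ 0.04035

Substitute s = j10: numerator = 24 + j40, denominator = -1156 + j10.
|G(j10)| = |24 + j40| / |-1156 + j10| = 46.648 / 1156.0 ≈ 0.04035.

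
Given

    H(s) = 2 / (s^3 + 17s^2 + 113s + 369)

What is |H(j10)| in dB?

Substitute s = j10: numerator = 2, denominator = -1331 + j130.
|H(j10)| = |2| / |-1331 + j130| = 2 / 1337.3 ≈ 0.001496.
In decibels: 20·log₁₀(0.001496) ≈ -56.5 dB.

|H(j10)|_dB ≈ -56.5 dB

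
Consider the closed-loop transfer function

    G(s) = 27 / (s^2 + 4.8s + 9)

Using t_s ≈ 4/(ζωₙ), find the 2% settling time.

Comparing s^2 + 4.8s + 9 to s^2 + 2ζωₙs + ωₙ²: ωₙ = 3 rad/s and ζ = 4.8/(2·3) = 0.8.
ζωₙ = 4.8/2 = 2.4, so t_s ≈ 4/(ζωₙ) = 4/2.4 ≈ 1.667 s.

t_s ≈ 1.667 s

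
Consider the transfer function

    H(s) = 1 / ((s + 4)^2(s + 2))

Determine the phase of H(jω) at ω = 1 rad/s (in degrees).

∠H(j1) ≈ -54.64°

At s = j1: numerator = 1, denominator = 22 + j31.
∠H = ∠num − ∠den = 0° − (54.638°) = -54.64°.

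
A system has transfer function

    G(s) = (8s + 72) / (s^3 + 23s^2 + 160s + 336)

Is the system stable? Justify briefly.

The denominator s^3 + 23s^2 + 160s + 336 factors as (s + 7)(s + 12)(s + 4), giving poles at s = -7, -12, -4.
Since all poles lie strictly in the left half-plane, the system is stable.

stable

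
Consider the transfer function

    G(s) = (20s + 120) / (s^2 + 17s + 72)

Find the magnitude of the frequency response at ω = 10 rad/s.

|G(j10)| ≈ 1.354

Substitute s = j10: numerator = 120 + j200, denominator = -28 + j170.
|G(j10)| = |120 + j200| / |-28 + j170| = 233.24 / 172.29 ≈ 1.354.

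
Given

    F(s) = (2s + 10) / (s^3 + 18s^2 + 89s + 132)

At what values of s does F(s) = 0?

s = -5

Set the numerator to zero: 2s + 10 = 0, i.e. 2·(s + 5) = 0.
So s = -5.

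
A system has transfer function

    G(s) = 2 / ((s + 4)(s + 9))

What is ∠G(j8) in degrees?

∠G(j8) ≈ -105.1°

At s = j8: numerator = 2, denominator = -28 + j104.
∠G = ∠num − ∠den = 0° − (105.07°) = -105.1°.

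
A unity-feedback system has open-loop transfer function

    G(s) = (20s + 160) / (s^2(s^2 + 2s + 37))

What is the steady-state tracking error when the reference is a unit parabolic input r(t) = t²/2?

e_ss = 0.2313

G(s) has 2 poles at the origin.
This is a Type 2 system. Ka = lim_{s→0} s^2·G(s) = 160/37.
e_ss = 1/Ka = 1/(160/37) = 37/160 ≈ 0.2313.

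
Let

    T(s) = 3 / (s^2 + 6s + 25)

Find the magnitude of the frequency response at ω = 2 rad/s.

|T(j2)| ≈ 0.1240

Substitute s = j2: numerator = 3, denominator = 21 + j12.
|T(j2)| = |3| / |21 + j12| = 3 / 24.187 ≈ 0.1240.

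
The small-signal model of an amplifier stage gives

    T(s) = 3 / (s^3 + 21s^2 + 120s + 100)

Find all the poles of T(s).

The poles are the roots of the denominator s^3 + 21s^2 + 120s + 100 = 0.
Trying s = -10: the polynomial evaluates to 0, so (s + 10) is a factor.
Dividing out leaves s^2 + 11s + 10 = 0.
Factoring the quadratic: (s + 10)(s + 1) = 0.

s = -10, -10, -1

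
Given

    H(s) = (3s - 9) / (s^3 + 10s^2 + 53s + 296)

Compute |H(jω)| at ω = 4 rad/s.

|H(j4)| ≈ 0.07463

Substitute s = j4: numerator = -9 + j12, denominator = 136 + j148.
|H(j4)| = |-9 + j12| / |136 + j148| = 15 / 201.00 ≈ 0.07463.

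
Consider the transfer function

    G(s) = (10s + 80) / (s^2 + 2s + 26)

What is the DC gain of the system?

G(0) = 40/13 ≈ 3.077

Set s = 0: G(0) = (80) / (26) = 40/13.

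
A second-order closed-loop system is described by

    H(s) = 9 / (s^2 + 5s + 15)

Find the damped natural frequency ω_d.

Comparing s^2 + 5s + 15 to s^2 + 2ζωₙs + ωₙ²: ωₙ = √15 ≈ 3.873 rad/s and ζ = 5/(2·√15) ≈ 0.6455.
ζωₙ = 5/2 = 2.5, so ω_d = ωₙ√(1−ζ²) = √(ωₙ² − (ζωₙ)²) = √(15 − 2.5²) = √8.75 ≈ 2.958 rad/s.

ω_d ≈ 2.958 rad/s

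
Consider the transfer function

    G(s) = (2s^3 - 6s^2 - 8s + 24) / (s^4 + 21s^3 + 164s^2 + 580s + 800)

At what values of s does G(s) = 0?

Set the numerator to zero: 2s^3 - 6s^2 - 8s + 24 = 0, i.e. 2·(s^3 - 3s^2 - 4s + 12) = 0.
Factoring: (s - 3)(s - 2)(s + 2) = 0.

s = 3, 2, -2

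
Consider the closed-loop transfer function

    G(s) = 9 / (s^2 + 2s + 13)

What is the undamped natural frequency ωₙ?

Compare the denominator to the standard form s^2 + 2ζωₙs + ωₙ².
ωₙ² = 13, so ωₙ = √13 ≈ 3.606 rad/s.

ωₙ ≈ 3.606 rad/s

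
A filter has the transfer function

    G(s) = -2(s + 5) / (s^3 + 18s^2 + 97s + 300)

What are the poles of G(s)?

The poles are the roots of the denominator s^3 + 18s^2 + 97s + 300 = 0.
Trying s = -12: the polynomial evaluates to 0, so (s + 12) is a factor.
Dividing out leaves s^2 + 6s + 25 = 0.
The quadratic formula then gives s = -3 ± 4j.

s = -3 + 4j, -3 - 4j, -12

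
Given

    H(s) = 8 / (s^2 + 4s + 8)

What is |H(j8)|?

|H(j8)| ≈ 0.1240

Substitute s = j8: numerator = 8, denominator = -56 + j32.
|H(j8)| = |8| / |-56 + j32| = 8 / 64.498 ≈ 0.1240.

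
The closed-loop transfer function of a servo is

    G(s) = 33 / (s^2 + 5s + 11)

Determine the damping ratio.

Compare the denominator to the standard form s^2 + 2ζωₙs + ωₙ².
ωₙ² = 11, so ωₙ = √11 ≈ 3.317 rad/s.
2ζωₙ = 5, so ζ = 5/(2·√11) ≈ 0.7538.

ζ ≈ 0.7538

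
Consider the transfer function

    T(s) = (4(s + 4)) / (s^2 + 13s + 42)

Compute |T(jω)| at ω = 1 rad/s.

Substitute s = j1: numerator = 16 + j4, denominator = 41 + j13.
|T(j1)| = |16 + j4| / |41 + j13| = 16.492 / 43.012 ≈ 0.3834.

|T(j1)| ≈ 0.3834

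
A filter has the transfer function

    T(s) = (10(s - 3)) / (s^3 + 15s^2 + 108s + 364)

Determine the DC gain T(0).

Set s = 0: T(0) = (-30) / (364) = -15/182.

T(0) = -15/182 ≈ -0.08242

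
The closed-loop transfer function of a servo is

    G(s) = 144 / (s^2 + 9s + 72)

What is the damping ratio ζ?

Compare the denominator to the standard form s^2 + 2ζωₙs + ωₙ².
ωₙ² = 72, so ωₙ = √72 ≈ 8.485 rad/s.
2ζωₙ = 9, so ζ = 9/(2·√72) ≈ 0.5303.
With ζ = 0.5303 the response is underdamped.

ζ ≈ 0.5303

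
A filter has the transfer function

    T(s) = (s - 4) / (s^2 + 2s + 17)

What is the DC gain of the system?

T(0) = -4/17 ≈ -0.2353

At s = 0 each factor (s + a) contributes a and each (s^2 + bs + c) contributes c.
T(0) = 1·(-4) / ((17)) = -4/17 = -4/17.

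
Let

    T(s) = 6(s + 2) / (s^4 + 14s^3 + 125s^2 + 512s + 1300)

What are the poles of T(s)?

s = -4 + 6j, -4 - 6j, -3 + 4j, -3 - 4j

The poles are the roots of the denominator s^4 + 14s^3 + 125s^2 + 512s + 1300 = 0.
No real roots exist; factor into two real quadratics: (s^2 + 8s + 52)(s^2 + 6s + 25) = 0.
Each quadratic gives a conjugate pair via the quadratic formula.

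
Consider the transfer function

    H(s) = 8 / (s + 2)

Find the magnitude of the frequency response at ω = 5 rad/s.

|H(j5)| ≈ 1.486

Substitute s = j5: numerator = 8, denominator = 2 + j5.
|H(j5)| = |8| / |2 + j5| = 8 / 5.3852 ≈ 1.486.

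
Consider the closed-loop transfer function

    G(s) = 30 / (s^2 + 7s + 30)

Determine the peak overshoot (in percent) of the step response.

Comparing s^2 + 7s + 30 to s^2 + 2ζωₙs + ωₙ²: ωₙ = √30 ≈ 5.477 rad/s and ζ = 7/(2·√30) ≈ 0.6390.
%OS = 100·exp(−πζ/√(1−ζ²)) = 100·exp(−π·0.6390/√(1−0.6390²)) ≈ 7.35%.

%OS ≈ 7.35%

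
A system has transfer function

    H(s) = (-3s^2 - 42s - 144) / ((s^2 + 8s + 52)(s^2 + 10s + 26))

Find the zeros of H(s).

s = -6, -8

Set the numerator to zero: -3s^2 - 42s - 144 = 0, i.e. -3·(s^2 + 14s + 48) = 0.
Factoring: (s + 6)(s + 8) = 0.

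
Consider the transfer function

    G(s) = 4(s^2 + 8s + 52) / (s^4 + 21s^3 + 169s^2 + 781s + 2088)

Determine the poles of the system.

The poles are the roots of the denominator s^4 + 21s^3 + 169s^2 + 781s + 2088 = 0.
Trying s = -9: the polynomial evaluates to 0, so (s + 9) is a factor.
Dividing out leaves s^3 + 12s^2 + 61s + 232 = 0.
This factors further as (s^2 + 4s + 29)(s + 8) = 0.

s = -9, -2 + 5j, -2 - 5j, -8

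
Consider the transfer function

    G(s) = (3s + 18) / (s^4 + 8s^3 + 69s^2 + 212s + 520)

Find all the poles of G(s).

s = -2 + 6j, -2 - 6j, -2 + 3j, -2 - 3j

The poles are the roots of the denominator s^4 + 8s^3 + 69s^2 + 212s + 520 = 0.
No real roots exist; factor into two real quadratics: (s^2 + 4s + 40)(s^2 + 4s + 13) = 0.
Each quadratic gives a conjugate pair via the quadratic formula.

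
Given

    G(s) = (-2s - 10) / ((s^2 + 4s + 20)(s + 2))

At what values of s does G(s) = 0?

s = -5

Set the numerator to zero: -2s - 10 = 0, i.e. -2·(s + 5) = 0.
So s = -5.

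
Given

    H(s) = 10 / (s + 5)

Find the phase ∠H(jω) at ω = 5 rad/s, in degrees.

At s = j5: numerator = 10, denominator = 5 + j5.
∠H = ∠num − ∠den = 0° − (45°) = -45°.

∠H(j5) ≈ -45°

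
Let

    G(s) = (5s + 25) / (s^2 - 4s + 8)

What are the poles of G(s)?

The poles are the roots of the denominator s^2 - 4s + 8 = 0.
Using the quadratic formula: s = (4 ± √(-16))/2 = 2 ± 2j.

s = 2 + 2j, 2 - 2j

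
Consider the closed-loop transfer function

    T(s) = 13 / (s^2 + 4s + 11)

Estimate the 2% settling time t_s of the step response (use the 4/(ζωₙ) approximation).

Comparing s^2 + 4s + 11 to s^2 + 2ζωₙs + ωₙ²: ωₙ = √11 ≈ 3.317 rad/s and ζ = 4/(2·√11) ≈ 0.6030.
ζωₙ = 4/2 = 2, so t_s ≈ 4/(ζωₙ) = 4/2 = 2 s.

t_s ≈ 2 s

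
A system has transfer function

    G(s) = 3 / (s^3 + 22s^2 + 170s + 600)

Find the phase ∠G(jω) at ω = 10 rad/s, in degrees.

At s = j10: numerator = 3, denominator = -1600 + j700.
∠G = ∠num − ∠den = 0° − (156.37°) = -156.4°.

∠G(j10) ≈ -156.4°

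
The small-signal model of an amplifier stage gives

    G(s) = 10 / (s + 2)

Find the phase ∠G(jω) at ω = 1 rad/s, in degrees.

At s = j1: numerator = 10, denominator = 2 + j1.
∠G = ∠num − ∠den = 0° − (26.565°) = -26.57°.

∠G(j1) ≈ -26.57°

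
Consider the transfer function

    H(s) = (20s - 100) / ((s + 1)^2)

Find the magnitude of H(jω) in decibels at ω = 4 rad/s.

|H(j4)|_dB ≈ 17.5 dB

Substitute s = j4: numerator = -100 + j80, denominator = -15 + j8.
|H(j4)| = |-100 + j80| / |-15 + j8| = 128.06 / 17 ≈ 7.533.
In decibels: 20·log₁₀(7.533) ≈ 17.5 dB.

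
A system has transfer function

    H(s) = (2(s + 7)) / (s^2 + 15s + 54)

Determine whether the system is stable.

The denominator s^2 + 15s + 54 factors as (s + 9)(s + 6), giving poles at s = -9, -6.
Since all poles lie strictly in the left half-plane, the system is stable.

stable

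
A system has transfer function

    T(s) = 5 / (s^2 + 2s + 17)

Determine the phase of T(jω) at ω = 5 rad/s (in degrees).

At s = j5: numerator = 5, denominator = -8 + j10.
∠T = ∠num − ∠den = 0° − (128.66°) = -128.7°.

∠T(j5) ≈ -128.7°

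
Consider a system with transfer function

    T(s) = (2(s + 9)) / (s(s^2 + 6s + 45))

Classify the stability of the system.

marginally stable

The poles can be read from the denominator factors: s = 0, -3 + 6j, -3 - 6j.
Since the simple pole(s) at s = 0 lie on the jω-axis with none in the right half-plane, the system is marginally stable.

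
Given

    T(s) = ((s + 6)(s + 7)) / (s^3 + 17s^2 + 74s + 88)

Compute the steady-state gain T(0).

Set s = 0: T(0) = (42) / (88) = 21/44.

T(0) = 21/44 ≈ 0.4773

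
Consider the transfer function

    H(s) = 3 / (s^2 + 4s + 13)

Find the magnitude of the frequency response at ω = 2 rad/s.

Substitute s = j2: numerator = 3, denominator = 9 + j8.
|H(j2)| = |3| / |9 + j8| = 3 / 12.042 ≈ 0.2491.

|H(j2)| ≈ 0.2491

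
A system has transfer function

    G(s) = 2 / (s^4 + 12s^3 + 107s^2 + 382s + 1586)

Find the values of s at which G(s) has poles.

s = -5 ± 6j, -1 ± 5j

The poles are the roots of the denominator s^4 + 12s^3 + 107s^2 + 382s + 1586 = 0.
No real roots exist; factor into two real quadratics: (s^2 + 10s + 61)(s^2 + 2s + 26) = 0.
Each quadratic gives a conjugate pair via the quadratic formula.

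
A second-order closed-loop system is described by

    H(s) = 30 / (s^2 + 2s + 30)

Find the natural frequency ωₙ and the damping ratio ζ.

Compare the denominator to the standard form s^2 + 2ζωₙs + ωₙ².
ωₙ² = 30, so ωₙ = √30 ≈ 5.477 rad/s.
2ζωₙ = 2, so ζ = 2/(2·√30) ≈ 0.1826.

ωₙ ≈ 5.477 rad/s, ζ ≈ 0.1826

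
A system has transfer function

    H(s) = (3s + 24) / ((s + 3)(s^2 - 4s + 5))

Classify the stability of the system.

unstable

The poles can be read from the denominator factors: s = -3, 2 + j, 2 - j.
Since the pole(s) at s = 2 ± j lie in the right half-plane, the system is unstable.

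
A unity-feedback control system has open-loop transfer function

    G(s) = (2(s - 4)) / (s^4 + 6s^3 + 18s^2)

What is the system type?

Type 2

The denominator has 2 factors of s at the origin (free integrators), so this is a Type 2 system.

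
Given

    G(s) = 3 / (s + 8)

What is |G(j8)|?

|G(j8)| ≈ 0.2652

Substitute s = j8: numerator = 3, denominator = 8 + j8.
|G(j8)| = |3| / |8 + j8| = 3 / 11.314 ≈ 0.2652.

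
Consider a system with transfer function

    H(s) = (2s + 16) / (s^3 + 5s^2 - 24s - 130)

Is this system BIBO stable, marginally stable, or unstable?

unstable

The denominator s^3 + 5s^2 - 24s - 130 factors as (s - 5)(s^2 + 10s + 26), giving poles at s = 5, -5 + j, -5 - j.
Since the pole(s) at s = 5 lie in the right half-plane, the system is unstable.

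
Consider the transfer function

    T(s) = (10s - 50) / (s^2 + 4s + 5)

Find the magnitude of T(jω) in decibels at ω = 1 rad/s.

|T(j1)|_dB ≈ 19.1 dB

Substitute s = j1: numerator = -50 + j10, denominator = 4 + j4.
|T(j1)| = |-50 + j10| / |4 + j4| = 50.990 / 5.6569 ≈ 9.014.
In decibels: 20·log₁₀(9.014) ≈ 19.1 dB.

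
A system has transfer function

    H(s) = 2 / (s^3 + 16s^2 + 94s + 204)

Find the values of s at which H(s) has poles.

s = -5 ± 3j, -6

The poles are the roots of the denominator s^3 + 16s^2 + 94s + 204 = 0.
Trying s = -6: the polynomial evaluates to 0, so (s + 6) is a factor.
Dividing out leaves s^2 + 10s + 34 = 0.
The quadratic formula then gives s = -5 ± 3j.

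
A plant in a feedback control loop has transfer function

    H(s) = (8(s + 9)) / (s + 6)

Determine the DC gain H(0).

H(0) = 12

At s = 0 each factor (s + a) contributes a and each (s^2 + bs + c) contributes c.
H(0) = 8·(9) / ((6)) = 72/6 = 12.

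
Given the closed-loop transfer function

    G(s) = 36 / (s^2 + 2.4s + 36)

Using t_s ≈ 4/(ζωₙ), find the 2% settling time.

Comparing s^2 + 2.4s + 36 to s^2 + 2ζωₙs + ωₙ²: ωₙ = 6 rad/s and ζ = 2.4/(2·6) = 0.2.
ζωₙ = 2.4/2 = 1.2, so t_s ≈ 4/(ζωₙ) = 4/1.2 ≈ 3.333 s.

t_s ≈ 3.333 s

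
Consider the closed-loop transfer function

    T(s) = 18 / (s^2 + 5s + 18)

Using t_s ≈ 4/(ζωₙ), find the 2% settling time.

t_s ≈ 1.600 s

Comparing s^2 + 5s + 18 to s^2 + 2ζωₙs + ωₙ²: ωₙ = √18 ≈ 4.243 rad/s and ζ = 5/(2·√18) ≈ 0.5893.
ζωₙ = 5/2 = 2.5, so t_s ≈ 4/(ζωₙ) = 4/2.5 = 1.600 s.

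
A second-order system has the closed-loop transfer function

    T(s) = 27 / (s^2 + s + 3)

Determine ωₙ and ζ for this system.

Compare the denominator to the standard form s^2 + 2ζωₙs + ωₙ².
ωₙ² = 3, so ωₙ = √3 ≈ 1.732 rad/s.
2ζωₙ = 1, so ζ = 1/(2·√3) ≈ 0.2887.

ωₙ ≈ 1.732 rad/s, ζ ≈ 0.2887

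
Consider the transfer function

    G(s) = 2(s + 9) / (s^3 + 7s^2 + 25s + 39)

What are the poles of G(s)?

The poles are the roots of the denominator s^3 + 7s^2 + 25s + 39 = 0.
Trying s = -3: the polynomial evaluates to 0, so (s + 3) is a factor.
Dividing out leaves s^2 + 4s + 13 = 0.
The quadratic formula then gives s = -2 ± 3j.

s = -2 + 3j, -2 - 3j, -3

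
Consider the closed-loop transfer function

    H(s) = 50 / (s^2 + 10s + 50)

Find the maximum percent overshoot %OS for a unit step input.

Comparing s^2 + 10s + 50 to s^2 + 2ζωₙs + ωₙ²: ωₙ = √50 ≈ 7.071 rad/s and ζ = 10/(2·√50) ≈ 0.7071.
%OS = 100·exp(−πζ/√(1−ζ²)) = 100·exp(−π·0.7071/√(1−0.7071²)) ≈ 4.32%.

%OS ≈ 4.32%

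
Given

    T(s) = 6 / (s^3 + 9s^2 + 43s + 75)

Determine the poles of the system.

s = -3 ± 4j, -3

The poles are the roots of the denominator s^3 + 9s^2 + 43s + 75 = 0.
Trying s = -3: the polynomial evaluates to 0, so (s + 3) is a factor.
Dividing out leaves s^2 + 6s + 25 = 0.
The quadratic formula then gives s = -3 ± 4j.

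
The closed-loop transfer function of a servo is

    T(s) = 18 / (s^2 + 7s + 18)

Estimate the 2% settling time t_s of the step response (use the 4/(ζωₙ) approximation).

t_s ≈ 1.143 s

Comparing s^2 + 7s + 18 to s^2 + 2ζωₙs + ωₙ²: ωₙ = √18 ≈ 4.243 rad/s and ζ = 7/(2·√18) ≈ 0.8250.
ζωₙ = 7/2 = 3.5, so t_s ≈ 4/(ζωₙ) = 4/3.5 ≈ 1.143 s.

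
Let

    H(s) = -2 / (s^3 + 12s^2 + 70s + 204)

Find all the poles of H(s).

The poles are the roots of the denominator s^3 + 12s^2 + 70s + 204 = 0.
Trying s = -6: the polynomial evaluates to 0, so (s + 6) is a factor.
Dividing out leaves s^2 + 6s + 34 = 0.
The quadratic formula then gives s = -3 ± 5j.

s = -3 ± 5j, -6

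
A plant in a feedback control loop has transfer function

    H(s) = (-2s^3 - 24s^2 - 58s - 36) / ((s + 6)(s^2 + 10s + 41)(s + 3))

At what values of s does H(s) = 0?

Set the numerator to zero: -2s^3 - 24s^2 - 58s - 36 = 0, i.e. -2·(s^3 + 12s^2 + 29s + 18) = 0.
Factoring: (s + 1)(s + 9)(s + 2) = 0.

s = -1, -9, -2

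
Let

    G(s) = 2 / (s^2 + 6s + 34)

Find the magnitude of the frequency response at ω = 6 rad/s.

Substitute s = j6: numerator = 2, denominator = -2 + j36.
|G(j6)| = |2| / |-2 + j36| = 2 / 36.056 ≈ 0.05547.

|G(j6)| ≈ 0.05547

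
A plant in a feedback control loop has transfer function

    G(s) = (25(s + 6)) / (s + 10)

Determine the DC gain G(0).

Set s = 0: G(0) = (150) / (10) = 15.

G(0) = 15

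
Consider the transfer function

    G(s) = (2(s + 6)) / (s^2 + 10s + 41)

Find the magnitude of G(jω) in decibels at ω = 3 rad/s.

Substitute s = j3: numerator = 12 + j6, denominator = 32 + j30.
|G(j3)| = |12 + j6| / |32 + j30| = 13.416 / 43.863 ≈ 0.3059.
In decibels: 20·log₁₀(0.3059) ≈ -10.3 dB.

|G(j3)|_dB ≈ -10.3 dB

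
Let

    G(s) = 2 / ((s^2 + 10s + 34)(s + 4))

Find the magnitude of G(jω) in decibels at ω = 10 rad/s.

Substitute s = j10: numerator = 2, denominator = -1264 - j260.
|G(j10)| = |2| / |-1264 - j260| = 2 / 1290.5 ≈ 0.001550.
In decibels: 20·log₁₀(0.001550) ≈ -56.2 dB.

|G(j10)|_dB ≈ -56.2 dB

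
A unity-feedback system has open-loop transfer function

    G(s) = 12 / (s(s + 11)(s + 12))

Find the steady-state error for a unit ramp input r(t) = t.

e_ss = 11

G(s) has one pole at the origin.
This is a Type 1 system. Kv = lim_{s→0} s·G(s) = 12/132 = 1/11.
e_ss = 1/Kv = 1/(1/11) = 11.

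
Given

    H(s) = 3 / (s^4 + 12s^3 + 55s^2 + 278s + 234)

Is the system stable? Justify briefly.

stable

The denominator s^4 + 12s^3 + 55s^2 + 278s + 234 factors as (s^2 + 2s + 26)(s + 1)(s + 9), giving poles at s = -1 ± 5j, -1, -9.
Since all poles lie strictly in the left half-plane, the system is stable.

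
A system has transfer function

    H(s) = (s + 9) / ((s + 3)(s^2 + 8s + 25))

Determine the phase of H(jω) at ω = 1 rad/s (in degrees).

At s = j1: numerator = 9 + j1, denominator = 64 + j48.
∠H = ∠num − ∠den = 6.3402° − (36.870°) = -30.53°.

∠H(j1) ≈ -30.53°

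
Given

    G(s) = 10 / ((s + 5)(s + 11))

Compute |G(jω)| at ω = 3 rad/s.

|G(j3)| ≈ 0.1504

Substitute s = j3: numerator = 10, denominator = 46 + j48.
|G(j3)| = |10| / |46 + j48| = 10 / 66.483 ≈ 0.1504.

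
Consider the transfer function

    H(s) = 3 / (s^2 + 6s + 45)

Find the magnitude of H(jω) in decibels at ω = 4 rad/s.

Substitute s = j4: numerator = 3, denominator = 29 + j24.
|H(j4)| = |3| / |29 + j24| = 3 / 37.643 ≈ 0.07970.
In decibels: 20·log₁₀(0.07970) ≈ -22.0 dB.

|H(j4)|_dB ≈ -22.0 dB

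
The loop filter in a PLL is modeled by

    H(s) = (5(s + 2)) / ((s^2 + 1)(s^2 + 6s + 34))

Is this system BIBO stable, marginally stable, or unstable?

The poles can be read from the denominator factors: s = j, -j, -3 + 5j, -3 - 5j.
Since the simple pole(s) at s = j, -j lie on the jω-axis with none in the right half-plane, the system is marginally stable.

marginally stable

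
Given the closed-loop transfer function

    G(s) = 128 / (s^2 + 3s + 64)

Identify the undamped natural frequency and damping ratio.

Compare the denominator to the standard form s^2 + 2ζωₙs + ωₙ².
ωₙ² = 64, so ωₙ = 8 rad/s.
2ζωₙ = 3, so ζ = 3/(2·8) = 0.1875.

ωₙ = 8 rad/s, ζ = 0.1875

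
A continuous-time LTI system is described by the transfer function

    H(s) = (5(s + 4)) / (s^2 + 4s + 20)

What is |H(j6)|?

Substitute s = j6: numerator = 20 + j30, denominator = -16 + j24.
|H(j6)| = |20 + j30| / |-16 + j24| = 36.056 / 28.844 = 1.250.

|H(j6)| = 1.250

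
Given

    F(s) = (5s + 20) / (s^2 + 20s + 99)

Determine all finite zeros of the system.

s = -4

Set the numerator to zero: 5s + 20 = 0, i.e. 5·(s + 4) = 0.
So s = -4.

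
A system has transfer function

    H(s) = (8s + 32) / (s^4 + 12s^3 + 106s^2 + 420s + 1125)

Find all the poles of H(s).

The poles are the roots of the denominator s^4 + 12s^3 + 106s^2 + 420s + 1125 = 0.
No real roots exist; factor into two real quadratics: (s^2 + 6s + 25)(s^2 + 6s + 45) = 0.
Each quadratic gives a conjugate pair via the quadratic formula.

s = -3 + 4j, -3 - 4j, -3 + 6j, -3 - 6j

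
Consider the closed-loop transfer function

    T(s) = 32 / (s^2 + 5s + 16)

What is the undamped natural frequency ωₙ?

Compare the denominator to the standard form s^2 + 2ζωₙs + ωₙ².
ωₙ² = 16, so ωₙ = 4 rad/s.

ωₙ = 4 rad/s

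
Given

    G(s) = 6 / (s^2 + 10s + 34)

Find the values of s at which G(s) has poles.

s = -5 ± 3j

The poles are the roots of the denominator s^2 + 10s + 34 = 0.
Using the quadratic formula: s = (-10 ± √(-36))/2 = -5 ± 3j.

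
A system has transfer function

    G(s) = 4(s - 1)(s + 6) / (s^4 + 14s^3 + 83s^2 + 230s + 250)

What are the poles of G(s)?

The poles are the roots of the denominator s^4 + 14s^3 + 83s^2 + 230s + 250 = 0.
No real roots exist; factor into two real quadratics: (s^2 + 8s + 25)(s^2 + 6s + 10) = 0.
Each quadratic gives a conjugate pair via the quadratic formula.

s = -4 ± 3j, -3 ± j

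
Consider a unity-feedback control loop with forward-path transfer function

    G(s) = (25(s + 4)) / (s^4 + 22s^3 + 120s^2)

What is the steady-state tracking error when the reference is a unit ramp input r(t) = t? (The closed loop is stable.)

e_ss = 0

G(s) has 2 poles at the origin.
This is a Type 2 system; for a ramp input the steady-state error is zero.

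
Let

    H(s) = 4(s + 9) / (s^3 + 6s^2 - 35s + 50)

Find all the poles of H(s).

s = 2 + j, 2 - j, -10

The poles are the roots of the denominator s^3 + 6s^2 - 35s + 50 = 0.
Trying s = -10: the polynomial evaluates to 0, so (s + 10) is a factor.
Dividing out leaves s^2 - 4s + 5 = 0.
The quadratic formula then gives s = 2 ± 1j.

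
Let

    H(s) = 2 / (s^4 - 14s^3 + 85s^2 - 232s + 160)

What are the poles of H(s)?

s = 4 + 4j, 4 - 4j, 5, 1

The poles are the roots of the denominator s^4 - 14s^3 + 85s^2 - 232s + 160 = 0.
Trying s = 5: the polynomial evaluates to 0, so (s - 5) is a factor.
Dividing out leaves s^3 - 9s^2 + 40s - 32 = 0.
This factors further as (s^2 - 8s + 32)(s - 1) = 0.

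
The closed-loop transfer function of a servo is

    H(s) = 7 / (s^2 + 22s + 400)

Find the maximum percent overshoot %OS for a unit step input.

Comparing s^2 + 22s + 400 to s^2 + 2ζωₙs + ωₙ²: ωₙ = 20 rad/s and ζ = 22/(2·20) = 0.55.
%OS = 100·exp(−πζ/√(1−ζ²)) = 100·exp(−π·0.55/√(1−0.55²)) ≈ 12.6%.

%OS ≈ 12.6%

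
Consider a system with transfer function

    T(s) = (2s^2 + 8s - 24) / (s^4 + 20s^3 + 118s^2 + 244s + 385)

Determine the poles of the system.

The poles are the roots of the denominator s^4 + 20s^3 + 118s^2 + 244s + 385 = 0.
Trying s = -11: the polynomial evaluates to 0, so (s + 11) is a factor.
Dividing out leaves s^3 + 9s^2 + 19s + 35 = 0.
This factors further as (s + 7)(s^2 + 2s + 5) = 0.

s = -11, -7, -1 + 2j, -1 - 2j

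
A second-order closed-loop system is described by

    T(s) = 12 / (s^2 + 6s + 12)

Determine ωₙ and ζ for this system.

ωₙ ≈ 3.464 rad/s, ζ ≈ 0.8660

Compare the denominator to the standard form s^2 + 2ζωₙs + ωₙ².
ωₙ² = 12, so ωₙ = √12 ≈ 3.464 rad/s.
2ζωₙ = 6, so ζ = 6/(2·√12) ≈ 0.8660.
With ζ = 0.8660 the response is underdamped.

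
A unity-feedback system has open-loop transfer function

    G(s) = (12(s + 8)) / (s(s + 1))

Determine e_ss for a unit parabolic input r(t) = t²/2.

e_ss = ∞

G(s) has one pole at the origin.
This is a Type 1 system; Ka = lim_{s→0} s^2·G(s) = 0, so the steady-state error for a parabola input is infinite.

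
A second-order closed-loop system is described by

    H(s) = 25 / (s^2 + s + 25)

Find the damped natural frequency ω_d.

ω_d ≈ 4.975 rad/s

Comparing s^2 + s + 25 to s^2 + 2ζωₙs + ωₙ²: ωₙ = 5 rad/s and ζ = 1/(2·5) = 0.1.
ζωₙ = 1/2 = 0.5, so ω_d = ωₙ√(1−ζ²) = √(ωₙ² − (ζωₙ)²) = √(25 − 0.5²) = √24.75 ≈ 4.975 rad/s.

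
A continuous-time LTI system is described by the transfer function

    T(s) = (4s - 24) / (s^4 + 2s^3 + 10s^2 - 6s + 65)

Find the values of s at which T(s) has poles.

s = 1 + 2j, 1 - 2j, -2 + 3j, -2 - 3j

The poles are the roots of the denominator s^4 + 2s^3 + 10s^2 - 6s + 65 = 0.
No real roots exist; factor into two real quadratics: (s^2 - 2s + 5)(s^2 + 4s + 13) = 0.
Each quadratic gives a conjugate pair via the quadratic formula.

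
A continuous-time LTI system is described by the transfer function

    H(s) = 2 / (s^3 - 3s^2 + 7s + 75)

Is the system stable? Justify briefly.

unstable

The denominator s^3 - 3s^2 + 7s + 75 factors as (s^2 - 6s + 25)(s + 3), giving poles at s = 3 ± 4j, -3.
Since the pole(s) at s = 3 + 4j, 3 - 4j lie in the right half-plane, the system is unstable.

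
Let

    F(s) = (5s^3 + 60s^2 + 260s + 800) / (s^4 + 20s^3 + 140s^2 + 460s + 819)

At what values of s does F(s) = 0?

Set the numerator to zero: 5s^3 + 60s^2 + 260s + 800 = 0, i.e. 5·(s^3 + 12s^2 + 52s + 160) = 0.
Factoring: (s^2 + 4s + 20)(s + 8) = 0.

s = -2 + 4j, -2 - 4j, -8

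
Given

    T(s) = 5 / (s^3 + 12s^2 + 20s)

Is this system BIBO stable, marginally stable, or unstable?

marginally stable

The denominator s^3 + 12s^2 + 20s factors as s(s + 10)(s + 2), giving poles at s = 0, -10, -2.
Since the simple pole(s) at s = 0 lie on the jω-axis with none in the right half-plane, the system is marginally stable.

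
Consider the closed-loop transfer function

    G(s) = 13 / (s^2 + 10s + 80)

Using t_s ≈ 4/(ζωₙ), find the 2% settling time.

Comparing s^2 + 10s + 80 to s^2 + 2ζωₙs + ωₙ²: ωₙ = √80 ≈ 8.944 rad/s and ζ = 10/(2·√80) ≈ 0.5590.
ζωₙ = 10/2 = 5, so t_s ≈ 4/(ζωₙ) = 4/5 = 0.8000 s.

t_s ≈ 0.8000 s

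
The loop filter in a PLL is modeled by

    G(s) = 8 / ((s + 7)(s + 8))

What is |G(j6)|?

|G(j6)| ≈ 0.08677

Substitute s = j6: numerator = 8, denominator = 20 + j90.
|G(j6)| = |8| / |20 + j90| = 8 / 92.195 ≈ 0.08677.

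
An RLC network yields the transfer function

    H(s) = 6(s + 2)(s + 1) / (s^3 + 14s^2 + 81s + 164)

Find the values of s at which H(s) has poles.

s = -5 + 4j, -5 - 4j, -4

The poles are the roots of the denominator s^3 + 14s^2 + 81s + 164 = 0.
Trying s = -4: the polynomial evaluates to 0, so (s + 4) is a factor.
Dividing out leaves s^2 + 10s + 41 = 0.
The quadratic formula then gives s = -5 ± 4j.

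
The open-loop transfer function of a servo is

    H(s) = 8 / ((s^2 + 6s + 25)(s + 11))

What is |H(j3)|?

|H(j3)| ≈ 0.02913

Substitute s = j3: numerator = 8, denominator = 122 + j246.
|H(j3)| = |8| / |122 + j246| = 8 / 274.59 ≈ 0.02913.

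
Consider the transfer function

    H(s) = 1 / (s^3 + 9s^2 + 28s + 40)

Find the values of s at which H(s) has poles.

s = -2 + 2j, -2 - 2j, -5

The poles are the roots of the denominator s^3 + 9s^2 + 28s + 40 = 0.
Trying s = -5: the polynomial evaluates to 0, so (s + 5) is a factor.
Dividing out leaves s^2 + 4s + 8 = 0.
The quadratic formula then gives s = -2 ± 2j.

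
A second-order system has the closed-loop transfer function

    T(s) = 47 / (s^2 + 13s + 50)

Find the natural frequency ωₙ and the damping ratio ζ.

ωₙ ≈ 7.071 rad/s, ζ ≈ 0.9192

Compare the denominator to the standard form s^2 + 2ζωₙs + ωₙ².
ωₙ² = 50, so ωₙ = √50 ≈ 7.071 rad/s.
2ζωₙ = 13, so ζ = 13/(2·√50) ≈ 0.9192.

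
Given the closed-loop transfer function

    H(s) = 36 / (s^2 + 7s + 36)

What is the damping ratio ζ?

ζ ≈ 0.5833

Compare the denominator to the standard form s^2 + 2ζωₙs + ωₙ².
ωₙ² = 36, so ωₙ = 6 rad/s.
2ζωₙ = 7, so ζ = 7/(2·6) ≈ 0.5833.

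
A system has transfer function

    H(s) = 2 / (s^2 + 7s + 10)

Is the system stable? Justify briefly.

The denominator s^2 + 7s + 10 factors as (s + 5)(s + 2), giving poles at s = -5, -2.
Since all poles lie strictly in the left half-plane, the system is stable.

stable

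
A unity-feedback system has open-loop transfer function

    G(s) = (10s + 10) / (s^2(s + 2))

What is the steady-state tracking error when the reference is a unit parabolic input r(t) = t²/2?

e_ss = 0.2000

G(s) has 2 poles at the origin.
This is a Type 2 system. Ka = lim_{s→0} s^2·G(s) = 10/2 = 5.
e_ss = 1/Ka = 1/(5) = 1/5 ≈ 0.2000.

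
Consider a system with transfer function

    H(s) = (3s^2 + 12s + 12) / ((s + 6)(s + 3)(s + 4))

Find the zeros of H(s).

s = -2, -2

Set the numerator to zero: 3s^2 + 12s + 12 = 0, i.e. 3·(s^2 + 4s + 4) = 0.
Factoring: (s + 2)^2 = 0.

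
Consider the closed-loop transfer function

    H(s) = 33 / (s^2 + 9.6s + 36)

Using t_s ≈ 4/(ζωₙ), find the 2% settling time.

t_s ≈ 0.8333 s

Comparing s^2 + 9.6s + 36 to s^2 + 2ζωₙs + ωₙ²: ωₙ = 6 rad/s and ζ = 9.6/(2·6) = 0.8.
ζωₙ = 9.6/2 = 4.8, so t_s ≈ 4/(ζωₙ) = 4/4.8 ≈ 0.8333 s.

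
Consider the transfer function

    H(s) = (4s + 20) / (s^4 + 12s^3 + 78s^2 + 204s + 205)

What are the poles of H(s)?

The poles are the roots of the denominator s^4 + 12s^3 + 78s^2 + 204s + 205 = 0.
No real roots exist; factor into two real quadratics: (s^2 + 8s + 41)(s^2 + 4s + 5) = 0.
Each quadratic gives a conjugate pair via the quadratic formula.

s = -4 ± 5j, -2 ± j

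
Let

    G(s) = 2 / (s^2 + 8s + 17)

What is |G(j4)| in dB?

|G(j4)|_dB ≈ -24.1 dB

Substitute s = j4: numerator = 2, denominator = 1 + j32.
|G(j4)| = |2| / |1 + j32| = 2 / 32.016 ≈ 0.06247.
In decibels: 20·log₁₀(0.06247) ≈ -24.1 dB.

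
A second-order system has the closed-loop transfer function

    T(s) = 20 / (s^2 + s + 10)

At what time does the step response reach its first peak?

Comparing s^2 + s + 10 to s^2 + 2ζωₙs + ωₙ²: ωₙ = √10 ≈ 3.162 rad/s and ζ = 1/(2·√10) ≈ 0.1581.
ζωₙ = 1/2 = 0.5, so ω_d = ωₙ√(1−ζ²) = √(ωₙ² − (ζωₙ)²) = √(10 − 0.5²) = √9.75 ≈ 3.122 rad/s.
t_p = π/ω_d = π/3.122 ≈ 1.006 s.

t_p ≈ 1.006 s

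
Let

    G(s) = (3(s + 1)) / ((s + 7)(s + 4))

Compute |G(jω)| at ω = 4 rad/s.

|G(j4)| ≈ 0.2712

Substitute s = j4: numerator = 3 + j12, denominator = 12 + j44.
|G(j4)| = |3 + j12| / |12 + j44| = 12.369 / 45.607 ≈ 0.2712.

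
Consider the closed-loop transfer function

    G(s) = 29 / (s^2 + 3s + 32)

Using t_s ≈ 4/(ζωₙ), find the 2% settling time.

t_s ≈ 2.667 s

Comparing s^2 + 3s + 32 to s^2 + 2ζωₙs + ωₙ²: ωₙ = √32 ≈ 5.657 rad/s and ζ = 3/(2·√32) ≈ 0.2652.
ζωₙ = 3/2 = 1.5, so t_s ≈ 4/(ζωₙ) = 4/1.5 ≈ 2.667 s.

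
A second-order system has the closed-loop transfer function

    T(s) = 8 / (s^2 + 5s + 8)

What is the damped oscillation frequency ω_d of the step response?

Comparing s^2 + 5s + 8 to s^2 + 2ζωₙs + ωₙ²: ωₙ = √8 ≈ 2.828 rad/s and ζ = 5/(2·√8) ≈ 0.8839.
ζωₙ = 5/2 = 2.5, so ω_d = ωₙ√(1−ζ²) = √(ωₙ² − (ζωₙ)²) = √(8 − 2.5²) = √1.75 ≈ 1.323 rad/s.

ω_d ≈ 1.323 rad/s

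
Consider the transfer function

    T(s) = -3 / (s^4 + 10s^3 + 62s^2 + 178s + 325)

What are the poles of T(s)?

s = -2 ± 3j, -3 ± 4j

The poles are the roots of the denominator s^4 + 10s^3 + 62s^2 + 178s + 325 = 0.
No real roots exist; factor into two real quadratics: (s^2 + 4s + 13)(s^2 + 6s + 25) = 0.
Each quadratic gives a conjugate pair via the quadratic formula.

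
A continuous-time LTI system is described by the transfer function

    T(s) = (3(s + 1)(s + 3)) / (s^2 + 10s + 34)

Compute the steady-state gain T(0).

At s = 0 each factor (s + a) contributes a and each (s^2 + bs + c) contributes c.
T(0) = 3·(1) · (3) / ((34)) = 9/34 = 9/34.

T(0) = 9/34 ≈ 0.2647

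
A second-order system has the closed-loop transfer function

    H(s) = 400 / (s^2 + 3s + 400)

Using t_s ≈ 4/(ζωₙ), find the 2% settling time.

t_s ≈ 2.667 s

Comparing s^2 + 3s + 400 to s^2 + 2ζωₙs + ωₙ²: ωₙ = 20 rad/s and ζ = 3/(2·20) = 0.075.
ζωₙ = 3/2 = 1.5, so t_s ≈ 4/(ζωₙ) = 4/1.5 ≈ 2.667 s.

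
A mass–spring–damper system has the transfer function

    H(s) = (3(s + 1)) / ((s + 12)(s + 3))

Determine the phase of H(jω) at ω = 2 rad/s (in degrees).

∠H(j2) ≈ 20.28°

At s = j2: numerator = 3 + j6, denominator = 32 + j30.
∠H = ∠num − ∠den = 63.435° − (43.152°) = 20.28°.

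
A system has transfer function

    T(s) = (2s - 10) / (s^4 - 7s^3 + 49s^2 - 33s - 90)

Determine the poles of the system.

The poles are the roots of the denominator s^4 - 7s^3 + 49s^2 - 33s - 90 = 0.
Trying s = -1: the polynomial evaluates to 0, so (s + 1) is a factor.
Dividing out leaves s^3 - 8s^2 + 57s - 90 = 0.
This factors further as (s^2 - 6s + 45)(s - 2) = 0.

s = 3 + 6j, 3 - 6j, -1, 2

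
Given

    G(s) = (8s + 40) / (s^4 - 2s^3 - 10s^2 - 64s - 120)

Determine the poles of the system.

s = -1 ± 3j, 6, -2

The poles are the roots of the denominator s^4 - 2s^3 - 10s^2 - 64s - 120 = 0.
Trying s = 6: the polynomial evaluates to 0, so (s - 6) is a factor.
Dividing out leaves s^3 + 4s^2 + 14s + 20 = 0.
This factors further as (s^2 + 2s + 10)(s + 2) = 0.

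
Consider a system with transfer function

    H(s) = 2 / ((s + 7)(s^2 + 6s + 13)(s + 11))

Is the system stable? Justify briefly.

The poles can be read from the denominator factors: s = -7, -3 ± 2j, -11.
Since all poles lie strictly in the left half-plane, the system is stable.

stable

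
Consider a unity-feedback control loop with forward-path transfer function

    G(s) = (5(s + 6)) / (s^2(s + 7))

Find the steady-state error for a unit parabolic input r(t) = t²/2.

G(s) has 2 poles at the origin.
This is a Type 2 system. Ka = lim_{s→0} s^2·G(s) = 30/7.
e_ss = 1/Ka = 1/(30/7) = 7/30 ≈ 0.2333.

e_ss = 0.2333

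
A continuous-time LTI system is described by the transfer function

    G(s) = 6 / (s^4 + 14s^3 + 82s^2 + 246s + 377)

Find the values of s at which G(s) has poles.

The poles are the roots of the denominator s^4 + 14s^3 + 82s^2 + 246s + 377 = 0.
No real roots exist; factor into two real quadratics: (s^2 + 4s + 13)(s^2 + 10s + 29) = 0.
Each quadratic gives a conjugate pair via the quadratic formula.

s = -2 ± 3j, -5 ± 2j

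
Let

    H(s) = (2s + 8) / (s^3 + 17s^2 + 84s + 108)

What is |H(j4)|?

Substitute s = j4: numerator = 8 + j8, denominator = -164 + j272.
|H(j4)| = |8 + j8| / |-164 + j272| = 11.314 / 317.62 ≈ 0.03562.

|H(j4)| ≈ 0.03562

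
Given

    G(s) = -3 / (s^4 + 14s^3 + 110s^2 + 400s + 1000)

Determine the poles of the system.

The poles are the roots of the denominator s^4 + 14s^3 + 110s^2 + 400s + 1000 = 0.
No real roots exist; factor into two real quadratics: (s^2 + 4s + 20)(s^2 + 10s + 50) = 0.
Each quadratic gives a conjugate pair via the quadratic formula.

s = -2 ± 4j, -5 ± 5j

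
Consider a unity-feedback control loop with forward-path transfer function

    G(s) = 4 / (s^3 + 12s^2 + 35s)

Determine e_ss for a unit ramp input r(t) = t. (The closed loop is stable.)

e_ss = 8.750

G(s) has one pole at the origin.
This is a Type 1 system. Kv = lim_{s→0} s·G(s) = 4/35.
e_ss = 1/Kv = 1/(4/35) = 35/4 ≈ 8.750.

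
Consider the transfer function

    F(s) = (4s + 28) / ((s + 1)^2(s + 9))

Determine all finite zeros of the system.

Set the numerator to zero: 4s + 28 = 0, i.e. 4·(s + 7) = 0.
So s = -7.

s = -7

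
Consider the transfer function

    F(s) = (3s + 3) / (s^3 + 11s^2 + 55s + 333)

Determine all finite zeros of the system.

s = -1

Set the numerator to zero: 3s + 3 = 0, i.e. 3·(s + 1) = 0.
So s = -1.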